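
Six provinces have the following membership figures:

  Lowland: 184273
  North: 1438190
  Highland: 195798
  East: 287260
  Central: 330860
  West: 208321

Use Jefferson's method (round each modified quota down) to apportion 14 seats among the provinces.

Lowland=1, North=8, Highland=1, East=1, Central=2, West=1

Standard divisor 2644702/14 ≈ 188907.286; standard quotas: Lowland 0.975, North 7.613, Highland 1.036, East 1.521, Central 1.751, West 1.103.
Rounding down gives 0, 7, 1, 1, 1, 1 = 11 seats, so the divisor must be adjusted.
With modified divisor 162600: modified quotas Lowland 1.133, North 8.845, Highland 1.204, East 1.767, Central 2.035, West 1.281.
Rounding down: Lowland 1, North 8, Highland 1, East 1, Central 2, West 1 (total 14).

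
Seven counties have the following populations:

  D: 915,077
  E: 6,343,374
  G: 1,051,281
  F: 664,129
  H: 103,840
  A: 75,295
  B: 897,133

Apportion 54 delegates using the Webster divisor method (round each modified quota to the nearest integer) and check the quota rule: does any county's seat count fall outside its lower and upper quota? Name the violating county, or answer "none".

E

Standard quotas: D 4.917, E 34.083, G 5.649, F 3.568, H 0.558, A 0.405, B 4.820.
Webster allocation: D 5, E 33, G 6, F 4, H 1, A 0, B 5.
E has quota 34.083 (lower 34, upper 35) but receives 33 — outside the quota interval.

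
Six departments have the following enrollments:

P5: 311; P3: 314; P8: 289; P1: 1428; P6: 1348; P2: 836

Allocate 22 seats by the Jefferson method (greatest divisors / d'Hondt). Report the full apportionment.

P5 1; P3 1; P8 1; P1 8; P6 7; P2 4

Standard divisor 4526/22 ≈ 205.727; standard quotas: P5 1.512, P3 1.526, P8 1.405, P1 6.941, P6 6.552, P2 4.064.
Rounding down gives 1, 1, 1, 6, 6, 4 = 19 seats, so the divisor must be adjusted.
With modified divisor 170: modified quotas P5 1.829, P3 1.847, P8 1.700, P1 8.400, P6 7.929, P2 4.918.
Rounding down: P5 1, P3 1, P8 1, P1 8, P6 7, P2 4 (total 22).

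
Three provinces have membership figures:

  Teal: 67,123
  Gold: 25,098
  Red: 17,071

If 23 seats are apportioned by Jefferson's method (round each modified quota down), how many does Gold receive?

Standard divisor 109292/23 ≈ 4751.826; standard quotas: Teal 14.126, Gold 5.282, Red 3.593.
Rounding down gives 14, 5, 3 = 22 seats, so the divisor must be adjusted.
With modified divisor 4400: modified quotas Teal 15.255, Gold 5.704, Red 3.880.
Rounding down: Teal 15, Gold 5, Red 3 (total 23).
Gold receives 5.

5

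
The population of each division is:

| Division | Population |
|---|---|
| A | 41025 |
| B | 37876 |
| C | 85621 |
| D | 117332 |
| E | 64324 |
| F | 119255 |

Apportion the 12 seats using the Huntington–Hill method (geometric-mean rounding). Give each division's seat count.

With divisor 40219: modified quotas A 1.020, B 0.942, C 2.129, D 2.917, E 1.599, F 2.965.
Geometric-mean thresholds: A √(1·2)=1.414, B (min 1), C √(2·3)=2.449, D √(2·3)=2.449, E √(1·2)=1.414, F √(2·3)=2.449.
Each quota rounded against its threshold gives A 1, B 1, C 2, D 3, E 2, F 3 (total 12).

A=1, B=1, C=2, D=3, E=2, F=3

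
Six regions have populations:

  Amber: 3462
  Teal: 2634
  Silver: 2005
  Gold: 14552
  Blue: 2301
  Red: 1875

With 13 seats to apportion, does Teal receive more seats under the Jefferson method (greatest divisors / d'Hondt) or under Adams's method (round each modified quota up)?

Jefferson: Amber 1, Teal 1, Silver 1, Gold 8, Blue 1, Red 1.
Adams: Amber 2, Teal 2, Silver 1, Gold 6, Blue 1, Red 1.
Teal gets 1 under Jefferson and 2 under Adams.

Adams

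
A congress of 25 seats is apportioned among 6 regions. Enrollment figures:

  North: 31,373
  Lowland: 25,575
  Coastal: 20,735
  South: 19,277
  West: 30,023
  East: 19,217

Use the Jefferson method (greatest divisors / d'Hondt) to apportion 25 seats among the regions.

Standard divisor 146200/25 ≈ 5848; standard quotas: North 5.365, Lowland 4.373, Coastal 3.546, South 3.296, West 5.134, East 3.286.
Rounding down gives 5, 4, 3, 3, 5, 3 = 23 seats, so the divisor must be adjusted.
With modified divisor 5150: modified quotas North 6.092, Lowland 4.966, Coastal 4.026, South 3.743, West 5.830, East 3.731.
Rounding down: North 6, Lowland 4, Coastal 4, South 3, West 5, East 3 (total 25).

North 6, Lowland 4, Coastal 4, South 3, West 5, East 3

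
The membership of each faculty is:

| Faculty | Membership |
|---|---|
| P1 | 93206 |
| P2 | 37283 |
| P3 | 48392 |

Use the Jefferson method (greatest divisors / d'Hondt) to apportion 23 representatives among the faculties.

P1 12, P2 5, P3 6

Standard divisor 178881/23 ≈ 7777.435; standard quotas: P1 11.984, P2 4.794, P3 6.222.
Rounding down gives 11, 4, 6 = 21 seats, so the divisor must be adjusted.
With modified divisor 7300: modified quotas P1 12.768, P2 5.107, P3 6.629.
Rounding down: P1 12, P2 5, P3 6 (total 23).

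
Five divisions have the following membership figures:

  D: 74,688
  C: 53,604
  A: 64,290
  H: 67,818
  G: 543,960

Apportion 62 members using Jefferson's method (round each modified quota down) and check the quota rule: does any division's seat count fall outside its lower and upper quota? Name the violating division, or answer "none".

G

Standard quotas: D 5.757, C 4.132, A 4.955, H 5.227, G 41.928.
Jefferson allocation: D 5, C 4, A 5, H 5, G 43.
G has quota 41.928 (lower 41, upper 42) but receives 43 — outside the quota interval.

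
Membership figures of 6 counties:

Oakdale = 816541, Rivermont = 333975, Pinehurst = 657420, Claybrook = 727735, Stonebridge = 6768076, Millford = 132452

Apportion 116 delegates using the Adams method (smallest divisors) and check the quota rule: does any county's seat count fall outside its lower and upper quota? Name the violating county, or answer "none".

Standard quotas: Oakdale 10.038, Rivermont 4.106, Pinehurst 8.082, Claybrook 8.946, Stonebridge 83.201, Millford 1.628.
Adams allocation: Oakdale 10, Rivermont 5, Pinehurst 8, Claybrook 9, Stonebridge 82, Millford 2.
Stonebridge has quota 83.201 (lower 83, upper 84) but receives 82 — outside the quota interval.

Stonebridge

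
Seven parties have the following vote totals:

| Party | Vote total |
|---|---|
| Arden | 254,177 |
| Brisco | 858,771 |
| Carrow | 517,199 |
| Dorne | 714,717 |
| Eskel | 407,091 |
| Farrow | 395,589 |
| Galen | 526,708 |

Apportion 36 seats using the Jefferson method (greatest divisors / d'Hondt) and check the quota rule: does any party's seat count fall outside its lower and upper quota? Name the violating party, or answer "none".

Standard quotas: Arden 2.490, Brisco 8.414, Carrow 5.067, Dorne 7.003, Eskel 3.989, Farrow 3.876, Galen 5.161.
Jefferson allocation: Arden 2, Brisco 9, Carrow 5, Dorne 7, Eskel 4, Farrow 4, Galen 5.
Every allocation lies between the lower and upper quota.

none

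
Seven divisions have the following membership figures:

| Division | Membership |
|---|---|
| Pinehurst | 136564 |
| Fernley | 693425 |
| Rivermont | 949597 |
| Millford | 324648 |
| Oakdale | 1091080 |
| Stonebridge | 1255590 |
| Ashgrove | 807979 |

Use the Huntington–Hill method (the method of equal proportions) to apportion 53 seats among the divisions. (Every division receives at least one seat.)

With divisor 98331: modified quotas Pinehurst 1.389, Fernley 7.052, Rivermont 9.657, Millford 3.302, Oakdale 11.096, Stonebridge 12.769, Ashgrove 8.217.
Geometric-mean thresholds: Pinehurst √(1·2)=1.414, Fernley √(7·8)=7.483, Rivermont √(9·10)=9.487, Millford √(3·4)=3.464, Oakdale √(11·12)=11.489, Stonebridge √(12·13)=12.490, Ashgrove √(8·9)=8.485.
Each quota rounded against its threshold gives Pinehurst 1, Fernley 7, Rivermont 10, Millford 3, Oakdale 11, Stonebridge 13, Ashgrove 8 (total 53).

Pinehurst 1, Fernley 7, Rivermont 10, Millford 3, Oakdale 11, Stonebridge 13, Ashgrove 8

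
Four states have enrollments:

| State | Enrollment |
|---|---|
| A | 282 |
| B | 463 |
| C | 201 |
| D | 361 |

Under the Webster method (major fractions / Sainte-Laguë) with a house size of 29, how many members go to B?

10

Standard divisor 1307/29 ≈ 45.069; standard quotas: A 6.257, B 10.273, C 4.460, D 8.010.
Rounding to the nearest integer gives 6, 10, 4, 8 = 28 seats, so the divisor must be adjusted.
With modified divisor 44.4: modified quotas A 6.351, B 10.428, C 4.527, D 8.131.
Rounding to the nearest integer: A 6, B 10, C 5, D 8 (total 29).
B receives 10.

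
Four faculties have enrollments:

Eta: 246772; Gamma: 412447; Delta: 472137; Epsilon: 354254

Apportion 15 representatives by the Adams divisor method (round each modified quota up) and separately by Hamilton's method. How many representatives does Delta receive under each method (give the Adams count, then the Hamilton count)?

Adams: Eta 3, Gamma 4, Delta 4, Epsilon 4.
Hamilton: Eta 2, Gamma 4, Delta 5, Epsilon 4.
Delta gets 4 under Adams and 5 under Hamilton.

4 and 5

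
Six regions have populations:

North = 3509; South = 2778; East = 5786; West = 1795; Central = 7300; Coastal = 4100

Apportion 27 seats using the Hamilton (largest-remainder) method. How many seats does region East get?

6

Total 25268; standard divisor 25268/27 ≈ 935.852.
Standard quotas: North 3.7495, South 2.9684, East 6.1826, West 1.9180, Central 7.8004, Coastal 4.3810.
Lower quotas: North 3, South 2, East 6, West 1, Central 7, Coastal 4 (sum 23, leaving 4 seats).
Remainders in descending order: South 0.9684, West 0.9180, Central 0.8004, North 0.7495, Coastal 0.3810, East 0.1826.
The surplus seats go to South, West, Central, North.
East receives 6.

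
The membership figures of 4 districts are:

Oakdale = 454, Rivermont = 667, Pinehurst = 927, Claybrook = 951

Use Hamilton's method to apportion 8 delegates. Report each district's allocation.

Oakdale 1, Rivermont 2, Pinehurst 2, Claybrook 3

Standard divisor: 2999 ÷ 8 ≈ 374.875.
Standard quotas: Oakdale 1.211, Rivermont 1.779, Pinehurst 2.473, Claybrook 2.537.
Lower quotas: Oakdale 1, Rivermont 1, Pinehurst 2, Claybrook 2 (sum 6, leaving 2 seats).
Remainders in descending order: Rivermont 0.779, Claybrook 0.537, Pinehurst 0.473, Oakdale 0.211.
Largest remainders: Rivermont, Claybrook receive the extra seats.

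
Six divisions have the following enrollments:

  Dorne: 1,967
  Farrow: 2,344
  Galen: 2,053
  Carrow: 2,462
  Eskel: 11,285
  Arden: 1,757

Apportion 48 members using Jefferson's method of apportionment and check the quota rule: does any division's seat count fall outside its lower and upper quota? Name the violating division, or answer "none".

Standard quotas: Dorne 4.318, Farrow 5.145, Galen 4.506, Carrow 5.404, Eskel 24.770, Arden 3.857.
Jefferson allocation: Dorne 4, Farrow 5, Galen 4, Carrow 5, Eskel 26, Arden 4.
Eskel has quota 24.770 (lower 24, upper 25) but receives 26 — outside the quota interval.

Eskel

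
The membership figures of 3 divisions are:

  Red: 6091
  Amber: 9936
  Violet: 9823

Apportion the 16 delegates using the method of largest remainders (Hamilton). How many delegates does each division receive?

Red=4, Amber=6, Violet=6

Total 25850; standard divisor 25850/16 ≈ 1615.625.
Standard quotas: Red 3.7701, Amber 6.1499, Violet 6.0800.
Lower quotas: Red 3, Amber 6, Violet 6 (sum 15, leaving 1 seat).
Remainders in descending order: Red 0.7701, Amber 0.1499, Violet 0.0800.
The surplus seat goes to Red.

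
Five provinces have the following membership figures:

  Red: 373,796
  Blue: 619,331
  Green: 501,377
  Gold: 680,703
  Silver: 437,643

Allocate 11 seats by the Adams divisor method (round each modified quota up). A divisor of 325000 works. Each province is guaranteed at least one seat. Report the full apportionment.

Red 2, Blue 2, Green 2, Gold 3, Silver 2

With modified divisor 325000: modified quotas Red 1.150, Blue 1.906, Green 1.543, Gold 2.094, Silver 1.347.
Rounding up: Red 2, Blue 2, Green 2, Gold 3, Silver 2 (total 11).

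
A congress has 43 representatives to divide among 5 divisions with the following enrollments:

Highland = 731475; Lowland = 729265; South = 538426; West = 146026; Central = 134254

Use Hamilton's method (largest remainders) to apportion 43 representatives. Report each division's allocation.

Highland 14, Lowland 14, South 10, West 3, Central 2

Total 2279446; standard divisor 2279446/43 ≈ 53010.372.
Standard quotas: Highland 13.7987, Lowland 13.7570, South 10.1570, West 2.7547, Central 2.5326.
Lower quotas: Highland 13, Lowland 13, South 10, West 2, Central 2 (sum 40, leaving 3 seats).
Remainders in descending order: Highland 0.7987, Lowland 0.7570, West 0.7547, Central 0.5326, South 0.1570.
The surplus seats go to Highland, Lowland, West.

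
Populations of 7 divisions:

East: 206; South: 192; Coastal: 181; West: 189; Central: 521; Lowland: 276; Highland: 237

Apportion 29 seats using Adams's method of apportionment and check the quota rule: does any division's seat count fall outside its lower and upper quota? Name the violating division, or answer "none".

Standard quotas: East 3.315, South 3.090, Coastal 2.913, West 3.042, Central 8.385, Lowland 4.442, Highland 3.814.
Adams allocation: East 3, South 3, Coastal 3, West 3, Central 8, Lowland 5, Highland 4.
Every allocation lies between the lower and upper quota.

none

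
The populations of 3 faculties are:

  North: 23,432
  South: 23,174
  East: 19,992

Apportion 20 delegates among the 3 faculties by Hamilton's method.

Total 66598; standard divisor 66598/20 ≈ 3329.9.
Standard quotas: North 7.0368, South 6.9594, East 6.0038.
Lower quotas: North 7, South 6, East 6 (sum 19, leaving 1 seat).
Remainders in descending order: South 0.9594, North 0.0368, East 0.0038.
The surplus seat goes to South.

North 7, South 7, East 6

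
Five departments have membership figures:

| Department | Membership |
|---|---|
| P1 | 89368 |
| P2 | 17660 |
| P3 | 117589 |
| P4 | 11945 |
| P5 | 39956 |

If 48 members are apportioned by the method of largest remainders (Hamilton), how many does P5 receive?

The standard divisor is 276518/48 ≈ 5760.792.
Standard quotas: P1 15.5131, P2 3.0656, P3 20.4120, P4 2.0735, P5 6.9359.
Lower quotas: P1 15, P2 3, P3 20, P4 2, P5 6 (sum 46, leaving 2 seats).
Remainders in descending order: P5 0.9359, P1 0.5131, P3 0.4120, P4 0.0735, P2 0.0656.
Largest remainders: P5, P1 receive the extra seats.
P5 receives 7.

7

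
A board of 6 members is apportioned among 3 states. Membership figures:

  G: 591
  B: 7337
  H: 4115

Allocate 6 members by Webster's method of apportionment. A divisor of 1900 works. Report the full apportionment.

With modified divisor 1900: modified quotas G 0.311, B 3.862, H 2.166.
Rounding to the nearest integer: G 0, B 4, H 2 (total 6).

G 0, B 4, H 2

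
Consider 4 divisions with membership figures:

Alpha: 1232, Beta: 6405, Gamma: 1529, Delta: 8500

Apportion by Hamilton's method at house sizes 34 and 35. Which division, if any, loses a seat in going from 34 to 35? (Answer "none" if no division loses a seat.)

Alpha

At 34 seats: Alpha 3, Beta 12, Gamma 3, Delta 16.
At 35 seats: Alpha 2, Beta 13, Gamma 3, Delta 17.
Alpha drops from 3 to 2.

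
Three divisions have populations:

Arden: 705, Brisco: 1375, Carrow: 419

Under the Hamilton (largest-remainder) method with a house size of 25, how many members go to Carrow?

4

Standard divisor: 2499 ÷ 25 ≈ 99.96.
Standard quotas: Arden 7.053, Brisco 13.756, Carrow 4.192.
Lower quotas: Arden 7, Brisco 13, Carrow 4 (sum 24, leaving 1 seat).
Remainders in descending order: Brisco 0.756, Carrow 0.192, Arden 0.053.
The surplus seat goes to Brisco.
Carrow receives 4.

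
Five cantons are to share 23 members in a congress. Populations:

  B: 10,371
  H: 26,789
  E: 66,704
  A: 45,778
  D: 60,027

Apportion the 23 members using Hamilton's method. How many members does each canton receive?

B: 1, H: 3, E: 7, A: 5, D: 7

Total 209669; standard divisor 209669/23 ≈ 9116.043.
Standard quotas: B 1.1377, H 2.9387, E 7.3172, A 5.0217, D 6.5848.
Lower quotas: B 1, H 2, E 7, A 5, D 6 (sum 21, leaving 2 seats).
Remainders in descending order: H 0.9387, D 0.5848, E 0.3172, B 0.1377, A 0.0217.
Largest remainders: H, D receive the extra seats.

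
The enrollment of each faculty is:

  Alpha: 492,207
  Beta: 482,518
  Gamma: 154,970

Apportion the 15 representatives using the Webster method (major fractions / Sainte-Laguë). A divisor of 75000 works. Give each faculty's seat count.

With modified divisor 75000: modified quotas Alpha 6.563, Beta 6.434, Gamma 2.066.
Rounding to the nearest integer: Alpha 7, Beta 6, Gamma 2 (total 15).

Alpha=7; Beta=6; Gamma=2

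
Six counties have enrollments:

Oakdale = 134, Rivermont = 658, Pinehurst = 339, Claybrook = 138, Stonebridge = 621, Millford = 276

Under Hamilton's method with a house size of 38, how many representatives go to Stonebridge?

11

The standard divisor is 2166/38 = 57.
Standard quotas: Oakdale 2.351, Rivermont 11.544, Pinehurst 5.947, Claybrook 2.421, Stonebridge 10.895, Millford 4.842.
Lower quotas: Oakdale 2, Rivermont 11, Pinehurst 5, Claybrook 2, Stonebridge 10, Millford 4 (sum 34, leaving 4 seats).
Remainders in descending order: Pinehurst 0.947, Stonebridge 0.895, Millford 0.842, Rivermont 0.544, Claybrook 0.421, Oakdale 0.351.
Largest remainders: Pinehurst, Stonebridge, Millford, Rivermont receive the extra seats.
Stonebridge receives 11.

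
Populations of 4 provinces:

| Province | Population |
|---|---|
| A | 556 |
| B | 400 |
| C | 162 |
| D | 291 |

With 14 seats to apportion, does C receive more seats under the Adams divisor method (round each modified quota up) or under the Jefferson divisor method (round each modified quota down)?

Adams: A 5, B 4, C 2, D 3.
Jefferson: A 6, B 4, C 1, D 3.
C gets 2 under Adams and 1 under Jefferson.

Adams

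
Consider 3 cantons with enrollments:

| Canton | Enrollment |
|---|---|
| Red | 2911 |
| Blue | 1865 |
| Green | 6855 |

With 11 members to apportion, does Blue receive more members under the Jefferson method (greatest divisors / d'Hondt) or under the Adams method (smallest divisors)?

Jefferson: Red 3, Blue 1, Green 7.
Adams: Red 3, Blue 2, Green 6.
Blue gets 1 under Jefferson and 2 under Adams.

Adams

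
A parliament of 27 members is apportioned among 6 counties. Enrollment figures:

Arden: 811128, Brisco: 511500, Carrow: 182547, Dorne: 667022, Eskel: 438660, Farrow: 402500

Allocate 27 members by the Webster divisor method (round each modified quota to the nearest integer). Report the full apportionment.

Standard divisor 3013357/27 ≈ 111605.815; standard quotas: Arden 7.268, Brisco 4.583, Carrow 1.636, Dorne 5.977, Eskel 3.930, Farrow 3.606.
Rounding to the nearest integer gives 7, 5, 2, 6, 4, 4 = 28 seats, so the divisor must be adjusted.
With modified divisor 114300: modified quotas Arden 7.096, Brisco 4.475, Carrow 1.597, Dorne 5.836, Eskel 3.838, Farrow 3.521.
Rounding to the nearest integer: Arden 7, Brisco 4, Carrow 2, Dorne 6, Eskel 4, Farrow 4 (total 27).

Arden 7, Brisco 4, Carrow 2, Dorne 6, Eskel 4, Farrow 4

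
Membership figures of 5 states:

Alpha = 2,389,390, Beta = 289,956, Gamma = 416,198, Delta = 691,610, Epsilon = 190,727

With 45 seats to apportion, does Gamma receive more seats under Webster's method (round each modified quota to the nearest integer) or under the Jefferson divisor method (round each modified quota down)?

Webster

Webster: Alpha 27, Beta 3, Gamma 5, Delta 8, Epsilon 2.
Jefferson: Alpha 28, Beta 3, Gamma 4, Delta 8, Epsilon 2.
Gamma gets 5 under Webster and 4 under Jefferson.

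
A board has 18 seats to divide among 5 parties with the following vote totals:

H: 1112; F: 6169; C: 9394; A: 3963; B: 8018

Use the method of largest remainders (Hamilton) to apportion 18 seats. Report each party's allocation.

Total 28656; standard divisor 28656/18 = 1592.
Standard quotas: H 0.6985, F 3.8750, C 5.9008, A 2.4893, B 5.0364.
Lower quotas: H 0, F 3, C 5, A 2, B 5 (sum 15, leaving 3 seats).
Remainders in descending order: C 0.9008, F 0.8750, H 0.6985, A 0.4893, B 0.0364.
The surplus seats go to C, F, H.

H 1; F 4; C 6; A 2; B 5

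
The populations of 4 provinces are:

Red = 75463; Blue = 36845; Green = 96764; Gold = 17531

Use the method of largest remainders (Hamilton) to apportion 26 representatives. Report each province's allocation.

Red 9; Blue 4; Green 11; Gold 2

Standard divisor: 226603 ÷ 26 ≈ 8715.5.
Standard quotas: Red 8.6585, Blue 4.2275, Green 11.1025, Gold 2.0115.
Lower quotas: Red 8, Blue 4, Green 11, Gold 2 (sum 25, leaving 1 seat).
Remainders in descending order: Red 0.6585, Blue 0.2275, Green 0.1025, Gold 0.0115.
The surplus seat goes to Red.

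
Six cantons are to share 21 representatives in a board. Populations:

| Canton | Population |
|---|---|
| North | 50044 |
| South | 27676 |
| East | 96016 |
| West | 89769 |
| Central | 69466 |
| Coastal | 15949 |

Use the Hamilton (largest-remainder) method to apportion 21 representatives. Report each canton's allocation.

The standard divisor is 348920/21 ≈ 16615.238.
Standard quotas: North 3.0119, South 1.6657, East 5.7788, West 5.4028, Central 4.1809, Coastal 0.9599.
Lower quotas: North 3, South 1, East 5, West 5, Central 4, Coastal 0 (sum 18, leaving 3 seats).
Remainders in descending order: Coastal 0.9599, East 0.7788, South 0.6657, West 0.4028, Central 0.1809, North 0.0119.
Largest remainders: Coastal, East, South receive the extra seats.

North 3, South 2, East 6, West 5, Central 4, Coastal 1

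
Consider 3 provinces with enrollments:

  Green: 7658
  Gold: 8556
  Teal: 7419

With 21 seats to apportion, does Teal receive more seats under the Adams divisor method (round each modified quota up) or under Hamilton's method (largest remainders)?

Adams

Adams: Green 7, Gold 7, Teal 7.
Hamilton: Green 7, Gold 8, Teal 6.
Teal gets 7 under Adams and 6 under Hamilton.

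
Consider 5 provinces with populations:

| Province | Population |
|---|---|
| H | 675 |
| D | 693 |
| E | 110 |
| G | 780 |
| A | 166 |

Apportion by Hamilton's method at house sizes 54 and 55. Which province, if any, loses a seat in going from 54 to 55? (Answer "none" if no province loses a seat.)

E

At 54 seats: H 15, D 15, E 3, G 17, A 4.
At 55 seats: H 15, D 16, E 2, G 18, A 4.
E drops from 3 to 2.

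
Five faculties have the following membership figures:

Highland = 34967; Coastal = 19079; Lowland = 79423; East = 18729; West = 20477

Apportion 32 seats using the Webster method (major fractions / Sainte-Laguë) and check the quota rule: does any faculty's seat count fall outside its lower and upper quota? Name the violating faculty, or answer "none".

Standard quotas: Highland 6.480, Coastal 3.536, Lowland 14.719, East 3.471, West 3.795.
Webster allocation: Highland 6, Coastal 4, Lowland 15, East 3, West 4.
Every allocation lies between the lower and upper quota.

none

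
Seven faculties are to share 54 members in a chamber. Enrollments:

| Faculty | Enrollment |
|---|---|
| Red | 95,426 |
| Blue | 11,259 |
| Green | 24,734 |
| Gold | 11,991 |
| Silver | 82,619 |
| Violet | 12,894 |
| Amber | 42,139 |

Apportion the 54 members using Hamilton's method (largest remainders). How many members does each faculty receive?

Red 18, Blue 2, Green 5, Gold 2, Silver 16, Violet 3, Amber 8

Total 281062; standard divisor 281062/54 ≈ 5204.852.
Standard quotas: Red 18.3340, Blue 2.1632, Green 4.7521, Gold 2.3038, Silver 15.8735, Violet 2.4773, Amber 8.0961.
Lower quotas: Red 18, Blue 2, Green 4, Gold 2, Silver 15, Violet 2, Amber 8 (sum 51, leaving 3 seats).
Remainders in descending order: Silver 0.8735, Green 0.7521, Violet 0.4773, Red 0.3340, Gold 0.3038, Blue 0.1632, Amber 0.0961.
The surplus seats go to Silver, Green, Violet.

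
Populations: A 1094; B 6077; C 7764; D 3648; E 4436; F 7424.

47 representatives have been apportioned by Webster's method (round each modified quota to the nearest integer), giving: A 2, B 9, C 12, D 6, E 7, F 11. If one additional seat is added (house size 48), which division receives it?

F

Priority for the next seat is population ÷ (current seats + 0.5).
Priorities: A 437.600, B 639.684, C 621.120, D 561.231, E 591.467, F 645.565.
Highest priority: F.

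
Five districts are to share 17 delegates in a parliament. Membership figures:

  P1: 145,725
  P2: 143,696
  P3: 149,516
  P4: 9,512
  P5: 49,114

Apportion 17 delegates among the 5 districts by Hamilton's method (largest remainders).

P1 5, P2 5, P3 5, P4 0, P5 2

The standard divisor is 497563/17 ≈ 29268.412.
Standard quotas: P1 4.9789, P2 4.9096, P3 5.1084, P4 0.3250, P5 1.6781.
Lower quotas: P1 4, P2 4, P3 5, P4 0, P5 1 (sum 14, leaving 3 seats).
Remainders in descending order: P1 0.9789, P2 0.9096, P5 0.6781, P4 0.3250, P3 0.1084.
The surplus seats go to P1, P2, P5.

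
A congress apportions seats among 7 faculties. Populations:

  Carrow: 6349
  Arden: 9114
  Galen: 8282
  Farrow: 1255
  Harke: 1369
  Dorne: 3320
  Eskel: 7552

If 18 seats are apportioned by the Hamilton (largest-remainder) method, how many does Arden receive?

4

The standard divisor is 37241/18 ≈ 2068.944.
Standard quotas: Carrow 3.0687, Arden 4.4051, Galen 4.0030, Farrow 0.6066, Harke 0.6617, Dorne 1.6047, Eskel 3.6502.
Lower quotas: Carrow 3, Arden 4, Galen 4, Farrow 0, Harke 0, Dorne 1, Eskel 3 (sum 15, leaving 3 seats).
Remainders in descending order: Harke 0.6617, Eskel 0.6502, Farrow 0.6066, Dorne 0.6047, Arden 0.4051, Carrow 0.0687, Galen 0.0030.
Largest remainders: Harke, Eskel, Farrow receive the extra seats.
Arden receives 4.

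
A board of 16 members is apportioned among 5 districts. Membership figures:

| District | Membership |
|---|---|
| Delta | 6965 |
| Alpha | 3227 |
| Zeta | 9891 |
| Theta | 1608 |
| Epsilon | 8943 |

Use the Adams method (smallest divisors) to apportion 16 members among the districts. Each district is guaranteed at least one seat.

Delta 4, Alpha 2, Zeta 5, Theta 1, Epsilon 4

Standard divisor 30634/16 ≈ 1914.625; standard quotas: Delta 3.638, Alpha 1.685, Zeta 5.166, Theta 0.840, Epsilon 4.671.
Rounding up gives 4, 2, 6, 1, 5 = 18 seats, so the divisor must be adjusted.
With modified divisor 2300: modified quotas Delta 3.028, Alpha 1.403, Zeta 4.300, Theta 0.699, Epsilon 3.888.
Rounding up: Delta 4, Alpha 2, Zeta 5, Theta 1, Epsilon 4 (total 16).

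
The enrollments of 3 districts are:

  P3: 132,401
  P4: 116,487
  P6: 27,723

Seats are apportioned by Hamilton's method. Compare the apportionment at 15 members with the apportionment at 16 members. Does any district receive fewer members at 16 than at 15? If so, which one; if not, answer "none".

At 15 seats: P3 7, P4 6, P6 2.
At 16 seats: P3 8, P4 7, P6 1.
P6 drops from 2 to 1.

P6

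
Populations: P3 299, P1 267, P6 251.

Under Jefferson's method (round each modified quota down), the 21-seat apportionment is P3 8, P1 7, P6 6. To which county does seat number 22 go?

P6

Priority for the next seat is population ÷ (current seats + 1).
Priorities: P3 33.222, P1 33.375, P6 35.857.
Highest priority: P6.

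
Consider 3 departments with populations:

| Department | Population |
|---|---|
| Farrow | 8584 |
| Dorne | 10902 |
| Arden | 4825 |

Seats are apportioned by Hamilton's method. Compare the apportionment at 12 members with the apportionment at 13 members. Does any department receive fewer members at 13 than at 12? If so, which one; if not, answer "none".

Arden

At 12 seats: Farrow 4, Dorne 5, Arden 3.
At 13 seats: Farrow 5, Dorne 6, Arden 2.
Arden drops from 3 to 2.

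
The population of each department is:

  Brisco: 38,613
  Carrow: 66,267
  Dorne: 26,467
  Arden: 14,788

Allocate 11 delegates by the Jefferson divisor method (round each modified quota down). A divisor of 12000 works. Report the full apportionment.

Brisco 3, Carrow 5, Dorne 2, Arden 1

With modified divisor 12000: modified quotas Brisco 3.218, Carrow 5.522, Dorne 2.206, Arden 1.232.
Rounding down: Brisco 3, Carrow 5, Dorne 2, Arden 1 (total 11).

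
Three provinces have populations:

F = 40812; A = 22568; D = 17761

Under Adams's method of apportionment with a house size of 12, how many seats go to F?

Standard divisor 81141/12 ≈ 6761.75; standard quotas: F 6.036, A 3.338, D 2.627.
Rounding up gives 7, 4, 3 = 14 seats, so the divisor must be adjusted.
With modified divisor 7800: modified quotas F 5.232, A 2.893, D 2.277.
Rounding up: F 6, A 3, D 3 (total 12).
F receives 6.

6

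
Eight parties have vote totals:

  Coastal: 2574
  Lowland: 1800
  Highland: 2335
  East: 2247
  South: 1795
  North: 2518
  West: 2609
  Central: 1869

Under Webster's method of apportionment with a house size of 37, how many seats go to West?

5

Standard divisor 17747/37 ≈ 479.649; standard quotas: Coastal 5.366, Lowland 3.753, Highland 4.868, East 4.685, South 3.742, North 5.250, West 5.439, Central 3.897.
Rounding to the nearest integer gives Coastal 5, Lowland 4, Highland 5, East 5, South 4, North 5, West 5, Central 4 — total 37, matching the house size, so no adjustment is needed.
West receives 5.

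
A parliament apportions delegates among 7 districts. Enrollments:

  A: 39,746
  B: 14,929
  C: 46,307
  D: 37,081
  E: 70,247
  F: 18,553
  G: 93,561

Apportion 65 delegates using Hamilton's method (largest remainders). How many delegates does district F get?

The standard divisor is 320424/65 ≈ 4929.6.
Standard quotas: A 8.0627, B 3.0284, C 9.3937, D 7.5221, E 14.2500, F 3.7636, G 18.9794.
Lower quotas: A 8, B 3, C 9, D 7, E 14, F 3, G 18 (sum 62, leaving 3 seats).
Remainders in descending order: G 0.9794, F 0.7636, D 0.5221, C 0.3937, E 0.2500, A 0.0627, B 0.0284.
Largest remainders: G, F, D receive the extra seats.
F receives 4.

4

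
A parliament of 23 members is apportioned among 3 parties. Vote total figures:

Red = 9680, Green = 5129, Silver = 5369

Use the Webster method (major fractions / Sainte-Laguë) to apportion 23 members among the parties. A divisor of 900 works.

With modified divisor 900: modified quotas Red 10.756, Green 5.699, Silver 5.966.
Rounding to the nearest integer: Red 11, Green 6, Silver 6 (total 23).

Red 11; Green 6; Silver 6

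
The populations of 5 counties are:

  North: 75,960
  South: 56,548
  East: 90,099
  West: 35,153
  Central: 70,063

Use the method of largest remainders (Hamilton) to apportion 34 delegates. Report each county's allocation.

North 8; South 6; East 9; West 4; Central 7

Total 327823; standard divisor 327823/34 ≈ 9641.853.
Standard quotas: North 7.8782, South 5.8648, East 9.3446, West 3.6459, Central 7.2665.
Lower quotas: North 7, South 5, East 9, West 3, Central 7 (sum 31, leaving 3 seats).
Remainders in descending order: North 0.8782, South 0.8648, West 0.6459, East 0.3446, Central 0.2665.
Largest remainders: North, South, West receive the extra seats.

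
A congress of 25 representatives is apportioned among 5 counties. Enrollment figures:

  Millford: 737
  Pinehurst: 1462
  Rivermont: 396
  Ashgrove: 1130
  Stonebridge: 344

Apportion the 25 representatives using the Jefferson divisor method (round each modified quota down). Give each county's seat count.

Standard divisor 4069/25 ≈ 162.76; standard quotas: Millford 4.528, Pinehurst 8.983, Rivermont 2.433, Ashgrove 6.943, Stonebridge 2.114.
Rounding down gives 4, 8, 2, 6, 2 = 22 seats, so the divisor must be adjusted.
With modified divisor 146.8: modified quotas Millford 5.020, Pinehurst 9.959, Rivermont 2.698, Ashgrove 7.698, Stonebridge 2.343.
Rounding down: Millford 5, Pinehurst 9, Rivermont 2, Ashgrove 7, Stonebridge 2 (total 25).

Millford=5, Pinehurst=9, Rivermont=2, Ashgrove=7, Stonebridge=2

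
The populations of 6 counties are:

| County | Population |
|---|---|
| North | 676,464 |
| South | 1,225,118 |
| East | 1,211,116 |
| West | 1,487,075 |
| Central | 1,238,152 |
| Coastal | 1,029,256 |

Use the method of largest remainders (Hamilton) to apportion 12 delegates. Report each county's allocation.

North=1, South=2, East=2, West=3, Central=2, Coastal=2

Standard divisor: 6867181 ÷ 12 ≈ 572265.083.
Standard quotas: North 1.1821, South 2.1408, East 2.1164, West 2.5986, Central 2.1636, Coastal 1.7986.
Lower quotas: North 1, South 2, East 2, West 2, Central 2, Coastal 1 (sum 10, leaving 2 seats).
Remainders in descending order: Coastal 0.7986, West 0.5986, North 0.1821, Central 0.1636, South 0.1408, East 0.1164.
The surplus seats go to Coastal, West.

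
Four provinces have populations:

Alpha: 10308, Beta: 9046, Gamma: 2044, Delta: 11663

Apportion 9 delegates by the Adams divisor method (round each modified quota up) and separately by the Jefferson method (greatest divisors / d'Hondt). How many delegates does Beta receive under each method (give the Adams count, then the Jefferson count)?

2 and 3

Adams: Alpha 3, Beta 2, Gamma 1, Delta 3.
Jefferson: Alpha 3, Beta 3, Gamma 0, Delta 3.
Beta gets 2 under Adams and 3 under Jefferson.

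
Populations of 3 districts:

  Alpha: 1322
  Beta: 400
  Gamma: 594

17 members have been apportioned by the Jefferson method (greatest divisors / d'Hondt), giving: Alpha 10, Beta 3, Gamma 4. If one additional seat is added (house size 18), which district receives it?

Alpha

Priority for the next seat is population ÷ (current seats + 1).
Priorities: Alpha 120.182, Beta 100.000, Gamma 118.800.
Highest priority: Alpha.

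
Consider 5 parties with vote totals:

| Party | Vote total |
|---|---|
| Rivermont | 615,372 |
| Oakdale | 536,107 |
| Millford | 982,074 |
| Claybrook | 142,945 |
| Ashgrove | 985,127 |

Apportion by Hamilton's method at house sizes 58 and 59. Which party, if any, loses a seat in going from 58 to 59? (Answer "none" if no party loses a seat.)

At 58 seats: Rivermont 11, Oakdale 10, Millford 17, Claybrook 3, Ashgrove 17.
At 59 seats: Rivermont 11, Oakdale 10, Millford 18, Claybrook 2, Ashgrove 18.
Claybrook drops from 3 to 2.

Claybrook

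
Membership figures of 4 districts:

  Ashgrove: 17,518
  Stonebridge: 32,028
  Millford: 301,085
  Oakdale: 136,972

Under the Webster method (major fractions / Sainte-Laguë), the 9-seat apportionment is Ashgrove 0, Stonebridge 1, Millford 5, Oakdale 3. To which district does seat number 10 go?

Millford

Priority for the next seat is population ÷ (current seats + 0.5).
Priorities: Ashgrove 35036.000, Stonebridge 21352.000, Millford 54742.727, Oakdale 39134.857.
Highest priority: Millford.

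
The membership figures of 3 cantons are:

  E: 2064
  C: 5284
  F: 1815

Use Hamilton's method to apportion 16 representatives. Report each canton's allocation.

E=4, C=9, F=3

The standard divisor is 9163/16 ≈ 572.688.
Standard quotas: E 3.6041, C 9.2267, F 3.1693.
Lower quotas: E 3, C 9, F 3 (sum 15, leaving 1 seat).
Remainders in descending order: E 0.6041, C 0.2267, F 0.1693.
Largest remainder: E receives the extra seat.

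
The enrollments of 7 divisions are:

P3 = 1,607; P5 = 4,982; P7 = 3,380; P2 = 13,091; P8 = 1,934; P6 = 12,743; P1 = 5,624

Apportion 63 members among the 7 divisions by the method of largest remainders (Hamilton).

P3: 2; P5: 7; P7: 5; P2: 19; P8: 3; P6: 19; P1: 8

Total 43361; standard divisor 43361/63 ≈ 688.27.
Standard quotas: P3 2.3348, P5 7.2384, P7 4.9109, P2 19.0202, P8 2.8099, P6 18.5145, P1 8.1712.
Lower quotas: P3 2, P5 7, P7 4, P2 19, P8 2, P6 18, P1 8 (sum 60, leaving 3 seats).
Remainders in descending order: P7 0.9109, P8 0.8099, P6 0.5145, P3 0.3348, P5 0.2384, P1 0.1712, P2 0.0202.
Largest remainders: P7, P8, P6 receive the extra seats.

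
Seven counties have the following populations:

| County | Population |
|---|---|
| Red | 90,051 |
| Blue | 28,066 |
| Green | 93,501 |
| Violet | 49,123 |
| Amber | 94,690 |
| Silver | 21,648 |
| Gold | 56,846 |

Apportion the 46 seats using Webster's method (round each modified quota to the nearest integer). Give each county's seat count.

Red 10; Blue 3; Green 10; Violet 5; Amber 10; Silver 2; Gold 6

Standard divisor 433925/46 ≈ 9433.152; standard quotas: Red 9.546, Blue 2.975, Green 9.912, Violet 5.207, Amber 10.038, Silver 2.295, Gold 6.026.
Rounding to the nearest integer gives Red 10, Blue 3, Green 10, Violet 5, Amber 10, Silver 2, Gold 6 — total 46, matching the house size, so no adjustment is needed.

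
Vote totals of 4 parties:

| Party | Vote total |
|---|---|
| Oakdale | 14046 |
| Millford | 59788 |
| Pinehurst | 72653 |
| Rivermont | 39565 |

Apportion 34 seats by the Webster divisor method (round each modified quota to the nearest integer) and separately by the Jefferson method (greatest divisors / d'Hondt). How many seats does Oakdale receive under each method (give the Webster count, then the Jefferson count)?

Webster: Oakdale 3, Millford 11, Pinehurst 13, Rivermont 7.
Jefferson: Oakdale 2, Millford 11, Pinehurst 14, Rivermont 7.
Oakdale gets 3 under Webster and 2 under Jefferson.

3 and 2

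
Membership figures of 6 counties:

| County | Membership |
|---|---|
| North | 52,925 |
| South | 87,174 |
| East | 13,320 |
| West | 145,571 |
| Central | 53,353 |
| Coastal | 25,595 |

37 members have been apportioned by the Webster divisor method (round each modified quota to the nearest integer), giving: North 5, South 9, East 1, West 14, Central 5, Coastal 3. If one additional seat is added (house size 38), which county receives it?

West

Priority for the next seat is population ÷ (current seats + 0.5).
Priorities: North 9622.727, South 9176.211, East 8880.000, West 10039.379, Central 9700.545, Coastal 7312.857.
Highest priority: West.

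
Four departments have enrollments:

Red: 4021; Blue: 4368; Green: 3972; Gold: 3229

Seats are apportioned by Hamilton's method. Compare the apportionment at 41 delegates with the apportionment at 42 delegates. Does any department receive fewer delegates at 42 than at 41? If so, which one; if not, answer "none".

Gold

At 41 seats: Red 11, Blue 11, Green 10, Gold 9.
At 42 seats: Red 11, Blue 12, Green 11, Gold 8.
Gold drops from 9 to 8.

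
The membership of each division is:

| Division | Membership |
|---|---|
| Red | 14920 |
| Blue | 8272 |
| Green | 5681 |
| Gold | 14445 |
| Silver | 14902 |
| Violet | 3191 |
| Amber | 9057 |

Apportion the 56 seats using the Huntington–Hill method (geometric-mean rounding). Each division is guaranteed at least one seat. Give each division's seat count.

With divisor 1273: modified quotas Red 11.720, Blue 6.498, Green 4.463, Gold 11.347, Silver 11.706, Violet 2.507, Amber 7.115.
Geometric-mean thresholds: Red √(11·12)=11.489, Blue √(6·7)=6.481, Green √(4·5)=4.472, Gold √(11·12)=11.489, Silver √(11·12)=11.489, Violet √(2·3)=2.449, Amber √(7·8)=7.483.
Each quota rounded against its threshold gives Red 12, Blue 7, Green 4, Gold 11, Silver 12, Violet 3, Amber 7 (total 56).

Red: 12; Blue: 7; Green: 4; Gold: 11; Silver: 12; Violet: 3; Amber: 7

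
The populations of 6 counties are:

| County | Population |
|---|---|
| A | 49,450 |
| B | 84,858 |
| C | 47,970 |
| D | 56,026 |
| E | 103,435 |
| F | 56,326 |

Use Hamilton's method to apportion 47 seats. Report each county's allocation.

A 6, B 10, C 6, D 6, E 12, F 7

The standard divisor is 398065/47 ≈ 8469.468.
Standard quotas: A 5.8386, B 10.0193, C 5.6639, D 6.6151, E 12.2127, F 6.6505.
Lower quotas: A 5, B 10, C 5, D 6, E 12, F 6 (sum 44, leaving 3 seats).
Remainders in descending order: A 0.8386, C 0.6639, F 0.6505, D 0.6151, E 0.2127, B 0.0193.
Largest remainders: A, C, F receive the extra seats.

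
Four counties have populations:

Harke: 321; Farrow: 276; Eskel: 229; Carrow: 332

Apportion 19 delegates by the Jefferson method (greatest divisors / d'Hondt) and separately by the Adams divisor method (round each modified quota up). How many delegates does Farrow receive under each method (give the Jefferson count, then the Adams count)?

Jefferson: Harke 5, Farrow 4, Eskel 4, Carrow 6.
Adams: Harke 5, Farrow 5, Eskel 4, Carrow 5.
Farrow gets 4 under Jefferson and 5 under Adams.

4 and 5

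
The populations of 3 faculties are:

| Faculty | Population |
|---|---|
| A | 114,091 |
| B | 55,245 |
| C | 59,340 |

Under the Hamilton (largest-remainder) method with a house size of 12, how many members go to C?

3

The standard divisor is 228676/12 ≈ 19056.333.
Standard quotas: A 5.9870, B 2.8990, C 3.1139.
Lower quotas: A 5, B 2, C 3 (sum 10, leaving 2 seats).
Remainders in descending order: A 0.9870, B 0.8990, C 0.1139.
The surplus seats go to A, B.
C receives 3.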